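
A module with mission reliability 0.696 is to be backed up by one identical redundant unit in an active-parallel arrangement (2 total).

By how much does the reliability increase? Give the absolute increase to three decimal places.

R_before = 0.696
R_after = 1 − (1 − 0.696)^2 = 0.908
ΔR = 0.908 − 0.696 = 0.212

0.212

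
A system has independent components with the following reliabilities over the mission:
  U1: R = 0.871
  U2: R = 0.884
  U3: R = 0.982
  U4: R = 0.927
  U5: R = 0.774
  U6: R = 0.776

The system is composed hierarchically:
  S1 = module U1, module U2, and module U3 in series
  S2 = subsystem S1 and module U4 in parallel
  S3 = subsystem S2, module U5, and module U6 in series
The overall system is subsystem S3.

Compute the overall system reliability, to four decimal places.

Series (U1, U2, and U3): 0.871000 × 0.884000 × 0.982000 = 0.756105
Parallel ([0.756105] and U4): 1 − (1 − 0.756105)(1 − 0.927000) = 0.982196
Series ([0.982196], U5, and U6): 0.982196 × 0.774000 × 0.776000 = 0.5899

0.5899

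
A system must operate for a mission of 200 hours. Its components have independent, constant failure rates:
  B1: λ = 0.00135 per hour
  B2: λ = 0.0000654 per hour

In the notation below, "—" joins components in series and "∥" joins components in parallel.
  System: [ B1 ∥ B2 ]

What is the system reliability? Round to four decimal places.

0.9969

R(B1) = exp(−0.00135 × 200) = 0.763379
R(B2) = exp(−0.0000654 × 200) = 0.987005
Parallel (B1 and B2): 1 − (1 − 0.763379)(1 − 0.987005) = 0.9969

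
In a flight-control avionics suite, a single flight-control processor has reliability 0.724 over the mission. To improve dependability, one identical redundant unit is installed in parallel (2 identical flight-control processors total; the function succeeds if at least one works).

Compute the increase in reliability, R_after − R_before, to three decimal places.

R_before = 0.724
R_after = 1 − (1 − 0.724)^2 = 0.924
ΔR = 0.924 − 0.724 = 0.200

0.200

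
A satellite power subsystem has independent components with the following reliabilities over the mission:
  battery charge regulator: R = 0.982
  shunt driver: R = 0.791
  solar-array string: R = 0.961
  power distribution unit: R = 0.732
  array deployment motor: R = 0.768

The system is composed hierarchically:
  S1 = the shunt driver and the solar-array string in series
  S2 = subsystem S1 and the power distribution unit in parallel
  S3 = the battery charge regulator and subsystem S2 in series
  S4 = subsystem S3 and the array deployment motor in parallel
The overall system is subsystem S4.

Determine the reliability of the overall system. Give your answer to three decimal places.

Series (shunt driver and solar-array string): 0.79100 × 0.96100 = 0.76015
Parallel ([0.76015] and power distribution unit): 1 − (1 − 0.76015)(1 − 0.73200) = 0.93572
Series (battery charge regulator and [0.93572]): 0.98200 × 0.93572 = 0.91888
Parallel ([0.91888] and array deployment motor): 1 − (1 − 0.91888)(1 − 0.76800) = 0.981

0.981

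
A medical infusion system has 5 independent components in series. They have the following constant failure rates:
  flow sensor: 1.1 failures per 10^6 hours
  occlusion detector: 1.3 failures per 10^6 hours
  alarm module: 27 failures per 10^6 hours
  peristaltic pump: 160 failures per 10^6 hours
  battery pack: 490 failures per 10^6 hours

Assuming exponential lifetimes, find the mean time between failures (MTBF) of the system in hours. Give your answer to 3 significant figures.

1470

Series of exponential components: λ_sys = Σ λ_i
λ_sys = 0.0000011 + 0.0000013 + 0.000027 + 0.00016 + 0.00049 = 6.7940e-04 /h
MTBF = 1 / λ_sys = 1470 h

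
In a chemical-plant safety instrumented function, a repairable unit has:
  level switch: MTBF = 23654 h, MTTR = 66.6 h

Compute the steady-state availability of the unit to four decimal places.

A(level switch) = MTBF/(MTBF+MTTR) = 23654/(23654+66.6) = 0.9972

0.9972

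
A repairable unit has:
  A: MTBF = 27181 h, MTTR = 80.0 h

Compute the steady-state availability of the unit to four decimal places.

A(A) = MTBF/(MTBF+MTTR) = 27181/(27181+80.0) = 0.9971

0.9971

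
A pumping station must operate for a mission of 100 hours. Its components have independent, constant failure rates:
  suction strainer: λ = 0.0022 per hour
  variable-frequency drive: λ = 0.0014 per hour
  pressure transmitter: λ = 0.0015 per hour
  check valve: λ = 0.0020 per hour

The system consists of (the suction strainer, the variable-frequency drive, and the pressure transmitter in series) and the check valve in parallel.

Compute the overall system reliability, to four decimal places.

R(suction strainer) = exp(−0.0022 × 100) = 0.802519
R(variable-frequency drive) = exp(−0.0014 × 100) = 0.869358
R(pressure transmitter) = exp(−0.0015 × 100) = 0.860708
R(check valve) = exp(−0.0020 × 100) = 0.818731
Series (suction strainer, variable-frequency drive, and pressure transmitter): 0.802519 × 0.869358 × 0.860708 = 0.600496
Parallel ([0.600496] and check valve): 1 − (1 − 0.600496)(1 − 0.818731) = 0.9276

0.9276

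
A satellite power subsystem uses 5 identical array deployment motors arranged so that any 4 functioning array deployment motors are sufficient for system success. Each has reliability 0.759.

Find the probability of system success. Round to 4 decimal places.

0.6518

R = Σ_{i=4}^{5} C(5,i) p^i (1−p)^{5−i} with p = 0.759
C(5,4)·0.759^4·0.241^1 = 0.399903
C(5,5)·0.759^5·0.241^0 = 0.251889
Sum = 0.6518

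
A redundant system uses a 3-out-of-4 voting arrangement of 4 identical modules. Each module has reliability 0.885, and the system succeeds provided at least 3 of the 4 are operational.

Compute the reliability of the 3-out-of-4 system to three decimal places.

R = Σ_{i=3}^{4} C(4,i) p^i (1−p)^{4−i} with p = 0.885
C(4,3)·0.885^3·0.115^1 = 0.31885
C(4,4)·0.885^4·0.115^0 = 0.61344
Sum = 0.932

0.932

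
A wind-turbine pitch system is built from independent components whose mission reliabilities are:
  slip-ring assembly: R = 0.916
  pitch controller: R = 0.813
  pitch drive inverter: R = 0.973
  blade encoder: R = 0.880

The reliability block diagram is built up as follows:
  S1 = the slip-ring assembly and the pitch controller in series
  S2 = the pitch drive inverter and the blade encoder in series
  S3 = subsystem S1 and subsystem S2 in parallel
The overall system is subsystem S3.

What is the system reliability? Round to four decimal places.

0.9633

Series (slip-ring assembly and pitch controller): 0.916000 × 0.813000 = 0.744708
Series (pitch drive inverter and blade encoder): 0.973000 × 0.880000 = 0.856240
Parallel ([0.744708] and [0.856240]): 1 − (1 − 0.744708)(1 − 0.856240) = 0.9633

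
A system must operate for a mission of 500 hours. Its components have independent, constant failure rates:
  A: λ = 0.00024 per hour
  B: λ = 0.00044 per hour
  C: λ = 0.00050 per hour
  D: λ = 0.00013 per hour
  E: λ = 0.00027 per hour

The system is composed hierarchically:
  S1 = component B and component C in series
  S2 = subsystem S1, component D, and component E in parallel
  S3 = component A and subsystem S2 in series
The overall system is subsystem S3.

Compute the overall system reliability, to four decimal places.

R(A) = exp(−0.00024 × 500) = 0.886920
R(B) = exp(−0.00044 × 500) = 0.802519
R(C) = exp(−0.00050 × 500) = 0.778801
R(D) = exp(−0.00013 × 500) = 0.937067
R(E) = exp(−0.00027 × 500) = 0.873716
Series (B and C): 0.802519 × 0.778801 = 0.625003
Parallel ([0.625003], D, and E): 1 − (1 − 0.625003)(1 − 0.937067)(1 − 0.873716) = 0.997020
Series (A and [0.997020]): 0.886920 × 0.997020 = 0.8843

0.8843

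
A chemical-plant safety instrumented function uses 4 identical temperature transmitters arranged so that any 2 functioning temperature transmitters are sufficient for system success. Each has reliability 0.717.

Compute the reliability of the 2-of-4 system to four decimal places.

R = Σ_{i=2}^{4} C(4,i) p^i (1−p)^{4−i} with p = 0.717
C(4,2)·0.717^2·0.283^2 = 0.247037
C(4,3)·0.717^3·0.283^1 = 0.417257
C(4,4)·0.717^4·0.283^0 = 0.264287
Sum = 0.9286

0.9286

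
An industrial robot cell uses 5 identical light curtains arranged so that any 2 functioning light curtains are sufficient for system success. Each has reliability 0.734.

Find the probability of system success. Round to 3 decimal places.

0.980

R = Σ_{i=2}^{5} C(5,i) p^i (1−p)^{5−i} with p = 0.734
C(5,2)·0.734^2·0.266^3 = 0.10140
C(5,3)·0.734^3·0.266^2 = 0.27980
C(5,4)·0.734^4·0.266^1 = 0.38604
C(5,5)·0.734^5·0.266^0 = 0.21305
Sum = 0.980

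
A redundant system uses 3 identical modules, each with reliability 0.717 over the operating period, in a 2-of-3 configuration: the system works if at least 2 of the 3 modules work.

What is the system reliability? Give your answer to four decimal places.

R = Σ_{i=2}^{3} C(3,i) p^i (1−p)^{3−i} with p = 0.717
C(3,2)·0.717^2·0.283^1 = 0.436462
C(3,3)·0.717^3·0.283^0 = 0.368602
Sum = 0.8051

0.8051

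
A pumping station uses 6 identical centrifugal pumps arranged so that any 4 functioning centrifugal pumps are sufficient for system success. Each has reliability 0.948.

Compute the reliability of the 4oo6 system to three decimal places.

0.998

R = Σ_{i=4}^{6} C(6,i) p^i (1−p)^{6−i} with p = 0.948
C(6,4)·0.948^4·0.052^2 = 0.03276
C(6,5)·0.948^5·0.052^1 = 0.23889
C(6,6)·0.948^6·0.052^0 = 0.72586
Sum = 0.998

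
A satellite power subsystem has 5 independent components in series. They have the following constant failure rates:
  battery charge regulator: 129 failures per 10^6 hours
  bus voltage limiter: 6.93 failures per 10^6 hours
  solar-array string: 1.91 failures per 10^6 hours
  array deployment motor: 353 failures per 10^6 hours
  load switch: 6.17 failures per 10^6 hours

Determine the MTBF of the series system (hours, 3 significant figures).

Series of exponential components: λ_sys = Σ λ_i
λ_sys = 0.000129 + 0.00000693 + 0.00000191 + 0.000353 + 0.00000617 = 4.9701e-04 /h
MTBF = 1 / λ_sys = 2010 h

2010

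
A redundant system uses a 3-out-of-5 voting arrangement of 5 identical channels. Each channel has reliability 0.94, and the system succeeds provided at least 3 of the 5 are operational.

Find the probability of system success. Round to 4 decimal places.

R = Σ_{i=3}^{5} C(5,i) p^i (1−p)^{5−i} with p = 0.94
C(5,3)·0.94^3·0.06^2 = 0.029901
C(5,4)·0.94^4·0.06^1 = 0.234225
C(5,5)·0.94^5·0.06^0 = 0.733904
Sum = 0.9980

0.9980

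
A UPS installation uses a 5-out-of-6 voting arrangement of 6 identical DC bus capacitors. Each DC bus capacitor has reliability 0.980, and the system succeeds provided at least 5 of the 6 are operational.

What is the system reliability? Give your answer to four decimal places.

R = Σ_{i=5}^{6} C(6,i) p^i (1−p)^{6−i} with p = 0.980
C(6,5)·0.980^5·0.020^1 = 0.108470
C(6,6)·0.980^6·0.020^0 = 0.885842
Sum = 0.9943

0.9943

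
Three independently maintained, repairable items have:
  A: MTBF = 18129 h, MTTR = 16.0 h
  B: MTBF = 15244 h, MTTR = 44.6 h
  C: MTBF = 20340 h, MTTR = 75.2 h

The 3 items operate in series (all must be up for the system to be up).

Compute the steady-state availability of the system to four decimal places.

0.9925

A(A) = MTBF/(MTBF+MTTR) = 18129/(18129+16.0) = 0.999118
A(B) = MTBF/(MTBF+MTTR) = 15244/(15244+44.6) = 0.997083
A(C) = MTBF/(MTBF+MTTR) = 20340/(20340+75.2) = 0.996316
Series availability: 0.999118 × 0.997083 × 0.996316 = 0.9925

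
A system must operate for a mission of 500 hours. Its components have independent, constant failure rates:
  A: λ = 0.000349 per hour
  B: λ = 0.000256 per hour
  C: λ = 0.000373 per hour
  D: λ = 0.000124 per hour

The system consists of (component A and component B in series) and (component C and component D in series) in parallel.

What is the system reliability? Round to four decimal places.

R(A) = exp(−0.000349 × 500) = 0.839877
R(B) = exp(−0.000256 × 500) = 0.879853
R(C) = exp(−0.000373 × 500) = 0.829859
R(D) = exp(−0.000124 × 500) = 0.939883
Series (A and B): 0.839877 × 0.879853 = 0.738968
Series (C and D): 0.829859 × 0.939883 = 0.779970
Parallel ([0.738968] and [0.779970]): 1 − (1 − 0.738968)(1 − 0.779970) = 0.9426

0.9426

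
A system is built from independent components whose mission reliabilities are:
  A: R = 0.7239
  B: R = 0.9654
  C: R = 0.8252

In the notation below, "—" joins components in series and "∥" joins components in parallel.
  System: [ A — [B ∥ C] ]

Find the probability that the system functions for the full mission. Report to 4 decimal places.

Parallel (B and C): 1 − (1 − 0.965400)(1 − 0.825200) = 0.993952
Series (A and [0.993952]): 0.723900 × 0.993952 = 0.7195

0.7195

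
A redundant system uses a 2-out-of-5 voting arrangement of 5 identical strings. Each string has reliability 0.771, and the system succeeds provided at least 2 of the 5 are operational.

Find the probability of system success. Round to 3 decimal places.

0.989

R = Σ_{i=2}^{5} C(5,i) p^i (1−p)^{5−i} with p = 0.771
C(5,2)·0.771^2·0.229^3 = 0.07139
C(5,3)·0.771^3·0.229^2 = 0.24034
C(5,4)·0.771^4·0.229^1 = 0.40460
C(5,5)·0.771^5·0.229^0 = 0.27244
Sum = 0.989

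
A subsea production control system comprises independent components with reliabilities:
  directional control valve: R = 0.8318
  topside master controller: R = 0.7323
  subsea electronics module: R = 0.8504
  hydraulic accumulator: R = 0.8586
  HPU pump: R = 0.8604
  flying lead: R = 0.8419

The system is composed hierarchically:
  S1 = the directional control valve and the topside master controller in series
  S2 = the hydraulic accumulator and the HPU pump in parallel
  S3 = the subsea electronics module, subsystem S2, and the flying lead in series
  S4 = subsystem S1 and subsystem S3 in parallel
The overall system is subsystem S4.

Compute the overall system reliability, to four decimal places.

Series (directional control valve and topside master controller): 0.831800 × 0.732300 = 0.609127
Parallel (hydraulic accumulator and HPU pump): 1 − (1 − 0.858600)(1 − 0.860400) = 0.980261
Series (subsea electronics module, [0.980261], and flying lead): 0.850400 × 0.980261 × 0.841900 = 0.701820
Parallel ([0.609127] and [0.701820]): 1 − (1 − 0.609127)(1 − 0.701820) = 0.8834

0.8834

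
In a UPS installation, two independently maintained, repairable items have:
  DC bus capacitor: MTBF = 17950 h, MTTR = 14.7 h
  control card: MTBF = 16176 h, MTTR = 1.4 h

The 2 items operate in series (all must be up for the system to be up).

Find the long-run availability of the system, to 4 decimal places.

A(DC bus capacitor) = MTBF/(MTBF+MTTR) = 17950/(17950+14.7) = 0.999182
A(control card) = MTBF/(MTBF+MTTR) = 16176/(16176+1.4) = 0.999913
Series availability: 0.999182 × 0.999913 = 0.9991

0.9991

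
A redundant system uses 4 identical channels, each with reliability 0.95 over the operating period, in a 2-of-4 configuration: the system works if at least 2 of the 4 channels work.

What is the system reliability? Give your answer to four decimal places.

R = Σ_{i=2}^{4} C(4,i) p^i (1−p)^{4−i} with p = 0.95
C(4,2)·0.95^2·0.05^2 = 0.013538
C(4,3)·0.95^3·0.05^1 = 0.171475
C(4,4)·0.95^4·0.05^0 = 0.814506
Sum = 0.9995

0.9995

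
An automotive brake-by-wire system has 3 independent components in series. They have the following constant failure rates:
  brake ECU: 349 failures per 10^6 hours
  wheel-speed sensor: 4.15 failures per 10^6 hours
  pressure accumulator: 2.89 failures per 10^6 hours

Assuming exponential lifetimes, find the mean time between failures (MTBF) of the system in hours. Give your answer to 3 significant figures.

2810

Series of exponential components: λ_sys = Σ λ_i
λ_sys = 0.000349 + 0.00000415 + 0.00000289 = 3.5604e-04 /h
MTBF = 1 / λ_sys = 2810 h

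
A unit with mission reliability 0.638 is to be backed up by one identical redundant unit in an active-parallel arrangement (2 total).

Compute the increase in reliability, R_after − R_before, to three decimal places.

0.231

R_before = 0.638
R_after = 1 − (1 − 0.638)^2 = 0.869
ΔR = 0.869 − 0.638 = 0.231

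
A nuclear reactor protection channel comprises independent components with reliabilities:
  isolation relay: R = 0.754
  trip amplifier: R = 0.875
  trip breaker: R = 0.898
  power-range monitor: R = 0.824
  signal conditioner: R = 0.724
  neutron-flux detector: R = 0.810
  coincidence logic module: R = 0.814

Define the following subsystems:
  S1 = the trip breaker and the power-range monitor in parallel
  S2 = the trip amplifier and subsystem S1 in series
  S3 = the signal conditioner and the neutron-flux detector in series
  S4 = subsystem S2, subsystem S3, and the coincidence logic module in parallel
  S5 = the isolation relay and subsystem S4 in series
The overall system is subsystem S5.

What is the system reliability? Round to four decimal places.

Parallel (trip breaker and power-range monitor): 1 − (1 − 0.898000)(1 − 0.824000) = 0.982048
Series (trip amplifier and [0.982048]): 0.875000 × 0.982048 = 0.859292
Series (signal conditioner and neutron-flux detector): 0.724000 × 0.810000 = 0.586440
Parallel ([0.859292], [0.586440], and coincidence logic module): 1 − (1 − 0.859292)(1 − 0.586440)(1 − 0.814000) = 0.989176
Series (isolation relay and [0.989176]): 0.754000 × 0.989176 = 0.7458

0.7458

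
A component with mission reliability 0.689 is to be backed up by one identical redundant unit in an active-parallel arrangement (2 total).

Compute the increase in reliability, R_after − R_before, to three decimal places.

0.214

R_before = 0.689
R_after = 1 − (1 − 0.689)^2 = 0.903
ΔR = 0.903 − 0.689 = 0.214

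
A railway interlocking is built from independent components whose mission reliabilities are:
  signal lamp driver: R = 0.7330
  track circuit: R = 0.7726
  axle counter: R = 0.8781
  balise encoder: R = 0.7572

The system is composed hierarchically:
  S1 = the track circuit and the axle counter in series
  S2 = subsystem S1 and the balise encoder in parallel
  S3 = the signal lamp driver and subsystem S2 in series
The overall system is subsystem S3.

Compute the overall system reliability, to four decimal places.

0.6758

Series (track circuit and axle counter): 0.772600 × 0.878100 = 0.678420
Parallel ([0.678420] and balise encoder): 1 − (1 − 0.678420)(1 − 0.757200) = 0.921920
Series (signal lamp driver and [0.921920]): 0.733000 × 0.921920 = 0.6758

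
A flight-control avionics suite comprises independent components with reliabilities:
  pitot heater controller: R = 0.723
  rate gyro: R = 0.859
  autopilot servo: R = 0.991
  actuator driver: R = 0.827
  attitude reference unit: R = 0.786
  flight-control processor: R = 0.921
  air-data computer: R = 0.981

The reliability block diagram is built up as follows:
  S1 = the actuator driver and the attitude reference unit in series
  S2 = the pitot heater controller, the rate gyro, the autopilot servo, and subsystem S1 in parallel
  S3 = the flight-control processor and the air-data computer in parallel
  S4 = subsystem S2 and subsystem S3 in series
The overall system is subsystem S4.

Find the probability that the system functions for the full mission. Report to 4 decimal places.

0.9984

Series (actuator driver and attitude reference unit): 0.827000 × 0.786000 = 0.650022
Parallel (pitot heater controller, rate gyro, autopilot servo, and [0.650022]): 1 − (1 − 0.723000)(1 − 0.859000)(1 − 0.991000)(1 − 0.650022) = 0.999877
Parallel (flight-control processor and air-data computer): 1 − (1 − 0.921000)(1 − 0.981000) = 0.998499
Series ([0.999877] and [0.998499]): 0.999877 × 0.998499 = 0.9984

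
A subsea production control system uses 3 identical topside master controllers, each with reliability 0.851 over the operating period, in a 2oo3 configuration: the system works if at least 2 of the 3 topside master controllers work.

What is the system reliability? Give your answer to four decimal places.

R = Σ_{i=2}^{3} C(3,i) p^i (1−p)^{3−i} with p = 0.851
C(3,2)·0.851^2·0.149^1 = 0.323718
C(3,3)·0.851^3·0.149^0 = 0.616295
Sum = 0.9400

0.9400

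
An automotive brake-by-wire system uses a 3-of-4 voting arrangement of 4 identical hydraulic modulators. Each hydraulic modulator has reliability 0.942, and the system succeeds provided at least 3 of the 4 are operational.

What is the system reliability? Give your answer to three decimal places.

R = Σ_{i=3}^{4} C(4,i) p^i (1−p)^{4−i} with p = 0.942
C(4,3)·0.942^3·0.058^1 = 0.19393
C(4,4)·0.942^4·0.058^0 = 0.78741
Sum = 0.981

0.981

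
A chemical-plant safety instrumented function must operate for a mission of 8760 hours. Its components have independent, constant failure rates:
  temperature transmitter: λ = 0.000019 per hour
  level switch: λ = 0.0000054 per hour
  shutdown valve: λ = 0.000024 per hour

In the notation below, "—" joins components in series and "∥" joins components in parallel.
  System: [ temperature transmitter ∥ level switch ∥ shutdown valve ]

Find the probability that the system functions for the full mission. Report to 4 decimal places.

R(temperature transmitter) = exp(−0.000019 × 8760) = 0.846674
R(level switch) = exp(−0.0000054 × 8760) = 0.953797
R(shutdown valve) = exp(−0.000024 × 8760) = 0.810390
Parallel (temperature transmitter, level switch, and shutdown valve): 1 − (1 − 0.846674)(1 − 0.953797)(1 − 0.810390) = 0.9987

0.9987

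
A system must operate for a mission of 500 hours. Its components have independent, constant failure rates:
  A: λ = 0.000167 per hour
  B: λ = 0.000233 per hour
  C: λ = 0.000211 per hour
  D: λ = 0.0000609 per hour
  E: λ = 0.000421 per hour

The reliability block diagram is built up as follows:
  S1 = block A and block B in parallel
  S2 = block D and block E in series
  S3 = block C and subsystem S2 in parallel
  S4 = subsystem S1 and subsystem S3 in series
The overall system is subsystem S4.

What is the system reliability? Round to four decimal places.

R(A) = exp(−0.000167 × 500) = 0.919891
R(B) = exp(−0.000233 × 500) = 0.890030
R(C) = exp(−0.000211 × 500) = 0.899874
R(D) = exp(−0.0000609 × 500) = 0.970009
R(E) = exp(−0.000421 × 500) = 0.810179
Parallel (A and B): 1 − (1 − 0.919891)(1 − 0.890030) = 0.991190
Series (D and E): 0.970009 × 0.810179 = 0.785881
Parallel (C and [0.785881]): 1 − (1 − 0.899874)(1 − 0.785881) = 0.978561
Series ([0.991190] and [0.978561]): 0.991190 × 0.978561 = 0.9699

0.9699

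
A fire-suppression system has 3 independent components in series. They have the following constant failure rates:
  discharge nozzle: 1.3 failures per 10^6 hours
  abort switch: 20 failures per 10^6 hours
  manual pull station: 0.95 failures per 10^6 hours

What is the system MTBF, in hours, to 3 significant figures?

Series of exponential components: λ_sys = Σ λ_i
λ_sys = 0.0000013 + 0.000020 + 0.00000095 = 2.2250e-05 /h
MTBF = 1 / λ_sys = 44900 h

44900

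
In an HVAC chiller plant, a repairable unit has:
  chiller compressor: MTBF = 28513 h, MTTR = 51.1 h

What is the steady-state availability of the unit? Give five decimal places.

A(chiller compressor) = MTBF/(MTBF+MTTR) = 28513/(28513+51.1) = 0.99821

0.99821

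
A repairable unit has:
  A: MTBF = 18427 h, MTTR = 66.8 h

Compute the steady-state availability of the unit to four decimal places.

0.9964

A(A) = MTBF/(MTBF+MTTR) = 18427/(18427+66.8) = 0.9964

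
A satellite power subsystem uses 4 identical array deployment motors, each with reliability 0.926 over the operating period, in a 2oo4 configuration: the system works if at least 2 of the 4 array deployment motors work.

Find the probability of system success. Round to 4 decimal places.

R = Σ_{i=2}^{4} C(4,i) p^i (1−p)^{4−i} with p = 0.926
C(4,2)·0.926^2·0.074^2 = 0.028173
C(4,3)·0.926^3·0.074^1 = 0.235031
C(4,4)·0.926^4·0.074^0 = 0.735265
Sum = 0.9985

0.9985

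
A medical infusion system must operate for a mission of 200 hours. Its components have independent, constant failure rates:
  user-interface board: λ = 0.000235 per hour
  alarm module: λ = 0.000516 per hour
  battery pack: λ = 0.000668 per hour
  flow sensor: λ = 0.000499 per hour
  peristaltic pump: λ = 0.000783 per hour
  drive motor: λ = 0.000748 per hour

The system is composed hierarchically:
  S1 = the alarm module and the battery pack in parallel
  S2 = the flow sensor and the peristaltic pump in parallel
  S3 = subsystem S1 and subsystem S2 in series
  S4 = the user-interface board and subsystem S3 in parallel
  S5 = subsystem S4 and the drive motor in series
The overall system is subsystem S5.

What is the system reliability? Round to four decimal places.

R(user-interface board) = exp(−0.000235 × 200) = 0.954087
R(alarm module) = exp(−0.000516 × 200) = 0.901947
R(battery pack) = exp(−0.000668 × 200) = 0.874940
R(flow sensor) = exp(−0.000499 × 200) = 0.905018
R(peristaltic pump) = exp(−0.000783 × 200) = 0.855046
R(drive motor) = exp(−0.000748 × 200) = 0.861052
Parallel (alarm module and battery pack): 1 − (1 − 0.901947)(1 − 0.874940) = 0.987737
Parallel (flow sensor and peristaltic pump): 1 − (1 − 0.905018)(1 − 0.855046) = 0.986232
Series ([0.987737] and [0.986232]): 0.987737 × 0.986232 = 0.974138
Parallel (user-interface board and [0.974138]): 1 − (1 − 0.954087)(1 − 0.974138) = 0.998813
Series ([0.998813] and drive motor): 0.998813 × 0.861052 = 0.8600

0.8600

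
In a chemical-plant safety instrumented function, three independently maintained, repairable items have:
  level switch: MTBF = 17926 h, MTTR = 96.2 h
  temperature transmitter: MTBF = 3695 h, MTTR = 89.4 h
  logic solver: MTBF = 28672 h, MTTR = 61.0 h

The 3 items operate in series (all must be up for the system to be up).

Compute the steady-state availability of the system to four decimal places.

0.9691

A(level switch) = MTBF/(MTBF+MTTR) = 17926/(17926+96.2) = 0.994662
A(temperature transmitter) = MTBF/(MTBF+MTTR) = 3695/(3695+89.4) = 0.976377
A(logic solver) = MTBF/(MTBF+MTTR) = 28672/(28672+61.0) = 0.997877
Series availability: 0.994662 × 0.976377 × 0.997877 = 0.9691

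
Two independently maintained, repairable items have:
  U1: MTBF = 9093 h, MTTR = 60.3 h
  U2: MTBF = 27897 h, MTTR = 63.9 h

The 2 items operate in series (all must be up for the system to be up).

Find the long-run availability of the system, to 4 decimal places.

A(U1) = MTBF/(MTBF+MTTR) = 9093/(9093+60.3) = 0.993412
A(U2) = MTBF/(MTBF+MTTR) = 27897/(27897+63.9) = 0.997715
Series availability: 0.993412 × 0.997715 = 0.9911

0.9911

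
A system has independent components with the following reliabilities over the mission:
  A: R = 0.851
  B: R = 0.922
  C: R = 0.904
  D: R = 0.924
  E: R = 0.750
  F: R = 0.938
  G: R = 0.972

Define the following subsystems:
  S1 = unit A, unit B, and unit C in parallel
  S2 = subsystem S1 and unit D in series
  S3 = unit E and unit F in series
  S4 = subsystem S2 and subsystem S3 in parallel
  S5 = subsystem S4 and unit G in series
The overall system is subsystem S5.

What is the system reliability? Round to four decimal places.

Parallel (A, B, and C): 1 − (1 − 0.851000)(1 − 0.922000)(1 − 0.904000) = 0.998884
Series ([0.998884] and D): 0.998884 × 0.924000 = 0.922969
Series (E and F): 0.750000 × 0.938000 = 0.703500
Parallel ([0.922969] and [0.703500]): 1 − (1 − 0.922969)(1 − 0.703500) = 0.977160
Series ([0.977160] and G): 0.977160 × 0.972000 = 0.9498

0.9498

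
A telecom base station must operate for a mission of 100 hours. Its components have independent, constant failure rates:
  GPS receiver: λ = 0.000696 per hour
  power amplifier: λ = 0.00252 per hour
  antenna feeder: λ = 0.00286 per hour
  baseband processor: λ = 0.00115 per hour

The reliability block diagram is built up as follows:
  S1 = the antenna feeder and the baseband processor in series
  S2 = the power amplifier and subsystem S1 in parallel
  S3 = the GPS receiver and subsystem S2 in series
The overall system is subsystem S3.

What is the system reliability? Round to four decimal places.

0.8641

R(GPS receiver) = exp(−0.000696 × 100) = 0.932767
R(power amplifier) = exp(−0.00252 × 100) = 0.777245
R(antenna feeder) = exp(−0.00286 × 100) = 0.751263
R(baseband processor) = exp(−0.00115 × 100) = 0.891366
Series (antenna feeder and baseband processor): 0.751263 × 0.891366 = 0.669650
Parallel (power amplifier and [0.669650]): 1 − (1 − 0.777245)(1 − 0.669650) = 0.926413
Series (GPS receiver and [0.926413]): 0.932767 × 0.926413 = 0.8641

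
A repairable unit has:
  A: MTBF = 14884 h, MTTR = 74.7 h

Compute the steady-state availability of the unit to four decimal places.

A(A) = MTBF/(MTBF+MTTR) = 14884/(14884+74.7) = 0.9950

0.9950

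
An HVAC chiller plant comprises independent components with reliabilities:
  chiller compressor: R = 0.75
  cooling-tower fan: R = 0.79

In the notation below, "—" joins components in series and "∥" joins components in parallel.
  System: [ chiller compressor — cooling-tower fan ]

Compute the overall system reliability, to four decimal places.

Series (chiller compressor and cooling-tower fan): 0.750000 × 0.790000 = 0.5925

0.5925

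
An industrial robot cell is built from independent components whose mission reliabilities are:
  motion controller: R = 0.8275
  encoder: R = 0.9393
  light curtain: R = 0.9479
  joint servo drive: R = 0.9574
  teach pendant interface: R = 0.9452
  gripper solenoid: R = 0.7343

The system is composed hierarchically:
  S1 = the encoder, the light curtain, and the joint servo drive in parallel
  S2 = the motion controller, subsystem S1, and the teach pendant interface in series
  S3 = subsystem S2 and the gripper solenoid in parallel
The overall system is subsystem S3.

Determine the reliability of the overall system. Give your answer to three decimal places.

Parallel (encoder, light curtain, and joint servo drive): 1 − (1 − 0.93930)(1 − 0.94790)(1 − 0.95740) = 0.99987
Series (motion controller, [0.99987], and teach pendant interface): 0.82750 × 0.99987 × 0.94520 = 0.78205
Parallel ([0.78205] and gripper solenoid): 1 − (1 − 0.78205)(1 − 0.73430) = 0.942

0.942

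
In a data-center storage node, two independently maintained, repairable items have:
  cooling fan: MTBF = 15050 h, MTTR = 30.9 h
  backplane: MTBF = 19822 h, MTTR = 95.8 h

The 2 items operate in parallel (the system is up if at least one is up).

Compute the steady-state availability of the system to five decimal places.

A(cooling fan) = MTBF/(MTBF+MTTR) = 15050/(15050+30.9) = 0.997951
A(backplane) = MTBF/(MTBF+MTTR) = 19822/(19822+95.8) = 0.995190
Parallel availability: 1 − (1 − 0.997951)(1 − 0.995190) = 0.99999

0.99999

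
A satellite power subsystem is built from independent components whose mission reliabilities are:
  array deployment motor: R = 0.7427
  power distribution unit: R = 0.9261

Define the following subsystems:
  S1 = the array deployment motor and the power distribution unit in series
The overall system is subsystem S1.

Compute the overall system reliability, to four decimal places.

0.6878

Series (array deployment motor and power distribution unit): 0.742700 × 0.926100 = 0.6878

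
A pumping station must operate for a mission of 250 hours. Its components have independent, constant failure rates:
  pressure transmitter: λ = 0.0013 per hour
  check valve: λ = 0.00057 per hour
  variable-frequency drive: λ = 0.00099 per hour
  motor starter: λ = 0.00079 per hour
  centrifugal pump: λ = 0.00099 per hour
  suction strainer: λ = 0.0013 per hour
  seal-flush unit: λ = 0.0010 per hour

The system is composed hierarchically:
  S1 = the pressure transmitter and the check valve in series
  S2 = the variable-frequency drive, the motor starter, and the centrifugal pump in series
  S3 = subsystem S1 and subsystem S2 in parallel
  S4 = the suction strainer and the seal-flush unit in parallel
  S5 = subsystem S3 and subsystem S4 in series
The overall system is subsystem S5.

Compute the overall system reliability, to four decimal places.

R(pressure transmitter) = exp(−0.0013 × 250) = 0.722527
R(check valve) = exp(−0.00057 × 250) = 0.867188
R(variable-frequency drive) = exp(−0.00099 × 250) = 0.780750
R(motor starter) = exp(−0.00079 × 250) = 0.820780
R(centrifugal pump) = exp(−0.00099 × 250) = 0.780750
R(suction strainer) = exp(−0.0013 × 250) = 0.722527
R(seal-flush unit) = exp(−0.0010 × 250) = 0.778801
Series (pressure transmitter and check valve): 0.722527 × 0.867188 = 0.626567
Series (variable-frequency drive, motor starter, and centrifugal pump): 0.780750 × 0.820780 × 0.780750 = 0.500323
Parallel ([0.626567] and [0.500323]): 1 − (1 − 0.626567)(1 − 0.500323) = 0.813404
Parallel (suction strainer and seal-flush unit): 1 − (1 − 0.722527)(1 − 0.778801) = 0.938623
Series ([0.813404] and [0.938623]): 0.813404 × 0.938623 = 0.7635

0.7635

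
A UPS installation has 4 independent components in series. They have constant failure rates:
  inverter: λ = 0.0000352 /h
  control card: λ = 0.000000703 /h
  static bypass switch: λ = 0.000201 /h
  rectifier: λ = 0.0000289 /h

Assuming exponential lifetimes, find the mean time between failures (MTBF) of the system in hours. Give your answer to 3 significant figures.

Series of exponential components: λ_sys = Σ λ_i
λ_sys = 0.0000352 + 0.000000703 + 0.000201 + 0.0000289 = 2.6580e-04 /h
MTBF = 1 / λ_sys = 3760 h

3760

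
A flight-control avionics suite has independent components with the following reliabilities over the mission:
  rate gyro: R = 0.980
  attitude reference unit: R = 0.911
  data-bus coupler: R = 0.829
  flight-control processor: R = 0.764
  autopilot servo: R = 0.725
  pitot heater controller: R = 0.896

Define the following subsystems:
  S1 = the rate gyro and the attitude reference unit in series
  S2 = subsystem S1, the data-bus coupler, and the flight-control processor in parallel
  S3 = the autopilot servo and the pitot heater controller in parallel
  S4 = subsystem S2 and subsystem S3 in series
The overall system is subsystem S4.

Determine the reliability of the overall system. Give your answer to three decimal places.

Series (rate gyro and attitude reference unit): 0.98000 × 0.91100 = 0.89278
Parallel ([0.89278], data-bus coupler, and flight-control processor): 1 − (1 − 0.89278)(1 − 0.82900)(1 − 0.76400) = 0.99567
Parallel (autopilot servo and pitot heater controller): 1 − (1 − 0.72500)(1 − 0.89600) = 0.97140
Series ([0.99567] and [0.97140]): 0.99567 × 0.97140 = 0.967

0.967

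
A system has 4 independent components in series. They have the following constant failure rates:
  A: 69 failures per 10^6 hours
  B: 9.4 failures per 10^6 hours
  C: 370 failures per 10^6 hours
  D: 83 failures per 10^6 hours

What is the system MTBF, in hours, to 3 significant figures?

1880

Series of exponential components: λ_sys = Σ λ_i
λ_sys = 0.000069 + 0.0000094 + 0.00037 + 0.000083 = 5.3140e-04 /h
MTBF = 1 / λ_sys = 1880 h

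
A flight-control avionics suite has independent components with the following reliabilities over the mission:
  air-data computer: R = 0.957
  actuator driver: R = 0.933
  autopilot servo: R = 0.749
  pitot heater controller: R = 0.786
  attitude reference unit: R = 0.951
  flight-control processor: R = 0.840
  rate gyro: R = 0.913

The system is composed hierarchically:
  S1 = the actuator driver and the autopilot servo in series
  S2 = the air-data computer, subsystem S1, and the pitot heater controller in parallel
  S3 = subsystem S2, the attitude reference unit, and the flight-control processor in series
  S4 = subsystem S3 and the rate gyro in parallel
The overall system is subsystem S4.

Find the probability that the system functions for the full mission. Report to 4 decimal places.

Series (actuator driver and autopilot servo): 0.933000 × 0.749000 = 0.698817
Parallel (air-data computer, [0.698817], and pitot heater controller): 1 − (1 − 0.957000)(1 − 0.698817)(1 − 0.786000) = 0.997229
Series ([0.997229], attitude reference unit, and flight-control processor): 0.997229 × 0.951000 × 0.840000 = 0.796626
Parallel ([0.796626] and rate gyro): 1 − (1 − 0.796626)(1 − 0.913000) = 0.9823

0.9823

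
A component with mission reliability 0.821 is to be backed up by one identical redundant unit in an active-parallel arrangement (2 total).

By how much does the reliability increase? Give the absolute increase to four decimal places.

0.1470

R_before = 0.821
R_after = 1 − (1 − 0.821)^2 = 0.9680
ΔR = 0.9680 − 0.821 = 0.1470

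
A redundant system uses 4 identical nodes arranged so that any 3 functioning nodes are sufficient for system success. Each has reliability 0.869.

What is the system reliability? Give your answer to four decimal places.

R = Σ_{i=3}^{4} C(4,i) p^i (1−p)^{4−i} with p = 0.869
C(4,3)·0.869^3·0.131^1 = 0.343867
C(4,4)·0.869^4·0.131^0 = 0.570268
Sum = 0.9141

0.9141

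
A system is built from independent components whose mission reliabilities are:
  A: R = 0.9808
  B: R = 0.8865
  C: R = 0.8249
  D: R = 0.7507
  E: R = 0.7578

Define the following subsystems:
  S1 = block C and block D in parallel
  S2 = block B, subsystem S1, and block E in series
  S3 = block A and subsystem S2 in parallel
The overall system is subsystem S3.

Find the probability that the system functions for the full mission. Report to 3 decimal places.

Parallel (C and D): 1 − (1 − 0.82490)(1 − 0.75070) = 0.95635
Series (B, [0.95635], and E): 0.88650 × 0.95635 × 0.75780 = 0.64247
Parallel (A and [0.64247]): 1 − (1 − 0.98080)(1 − 0.64247) = 0.993

0.993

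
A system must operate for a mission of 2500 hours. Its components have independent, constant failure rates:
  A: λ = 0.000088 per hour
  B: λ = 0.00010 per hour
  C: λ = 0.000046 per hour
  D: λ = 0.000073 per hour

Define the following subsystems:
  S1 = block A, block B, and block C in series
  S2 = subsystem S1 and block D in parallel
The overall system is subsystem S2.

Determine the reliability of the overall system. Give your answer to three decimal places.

0.926

R(A) = exp(−0.000088 × 2500) = 0.80252
R(B) = exp(−0.00010 × 2500) = 0.77880
R(C) = exp(−0.000046 × 2500) = 0.89137
R(D) = exp(−0.000073 × 2500) = 0.83318
Series (A, B, and C): 0.80252 × 0.77880 × 0.89137 = 0.55711
Parallel ([0.55711] and D): 1 − (1 − 0.55711)(1 − 0.83318) = 0.926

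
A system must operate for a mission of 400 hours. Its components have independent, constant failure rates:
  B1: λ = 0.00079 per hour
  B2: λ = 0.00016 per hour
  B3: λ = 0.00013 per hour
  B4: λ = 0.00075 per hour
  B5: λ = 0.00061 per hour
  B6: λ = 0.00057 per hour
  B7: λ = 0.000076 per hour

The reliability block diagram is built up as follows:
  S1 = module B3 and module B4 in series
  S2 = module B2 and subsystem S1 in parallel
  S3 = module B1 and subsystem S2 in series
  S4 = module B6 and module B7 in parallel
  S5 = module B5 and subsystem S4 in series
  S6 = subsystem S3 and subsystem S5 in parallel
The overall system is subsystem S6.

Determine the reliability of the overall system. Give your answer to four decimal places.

R(B1) = exp(−0.00079 × 400) = 0.729059
R(B2) = exp(−0.00016 × 400) = 0.938005
R(B3) = exp(−0.00013 × 400) = 0.949329
R(B4) = exp(−0.00075 × 400) = 0.740818
R(B5) = exp(−0.00061 × 400) = 0.783488
R(B6) = exp(−0.00057 × 400) = 0.796124
R(B7) = exp(−0.000076 × 400) = 0.970057
Series (B3 and B4): 0.949329 × 0.740818 = 0.703280
Parallel (B2 and [0.703280]): 1 − (1 − 0.938005)(1 − 0.703280) = 0.981605
Series (B1 and [0.981605]): 0.729059 × 0.981605 = 0.715648
Parallel (B6 and B7): 1 − (1 − 0.796124)(1 − 0.970057) = 0.993895
Series (B5 and [0.993895]): 0.783488 × 0.993895 = 0.778705
Parallel ([0.715648] and [0.778705]): 1 − (1 − 0.715648)(1 − 0.778705) = 0.9371

0.9371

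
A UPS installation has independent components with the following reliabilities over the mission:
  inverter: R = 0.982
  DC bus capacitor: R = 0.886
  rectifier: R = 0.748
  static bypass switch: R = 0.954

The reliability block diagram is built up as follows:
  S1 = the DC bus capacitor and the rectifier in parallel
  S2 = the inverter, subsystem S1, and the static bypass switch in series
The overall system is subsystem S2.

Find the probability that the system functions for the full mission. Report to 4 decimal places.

Parallel (DC bus capacitor and rectifier): 1 − (1 − 0.886000)(1 − 0.748000) = 0.971272
Series (inverter, [0.971272], and static bypass switch): 0.982000 × 0.971272 × 0.954000 = 0.9099

0.9099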